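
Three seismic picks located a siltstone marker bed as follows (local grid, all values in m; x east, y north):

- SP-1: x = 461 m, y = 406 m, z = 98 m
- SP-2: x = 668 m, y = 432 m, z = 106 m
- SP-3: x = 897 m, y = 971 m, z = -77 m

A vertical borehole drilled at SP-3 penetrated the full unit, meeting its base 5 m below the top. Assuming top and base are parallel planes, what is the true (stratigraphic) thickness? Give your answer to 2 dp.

Two edge vectors: SP-1→SP-2 = (207, 26, 8), SP-1→SP-3 = (436, 565, -175).
Normal n = (SP-1→SP-2) × (SP-1→SP-3) = (-9070, 39713, 105619).
So ∂z/∂x = −n_x/n_z = 0.08587 and ∂z/∂y = −n_y/n_z = −0.37600.
|∇z| = √(a²+b²) = 0.38568, so dip δ = arctan(0.38568) = 21.09°.
True thickness = vertical thickness × cos δ = 5 × cos 21.09° = 4.67 m.

4.67 m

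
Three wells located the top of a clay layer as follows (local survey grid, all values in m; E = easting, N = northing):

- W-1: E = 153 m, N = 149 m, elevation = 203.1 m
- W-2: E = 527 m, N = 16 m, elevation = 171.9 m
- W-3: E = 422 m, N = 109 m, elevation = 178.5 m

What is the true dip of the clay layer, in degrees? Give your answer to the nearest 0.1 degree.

6.0°

Two edge vectors: W-1→W-2 = (374, -133, -31.2), W-1→W-3 = (269, -40, -24.6).
Normal n = (W-1→W-2) × (W-1→W-3) = (2023.8, 807.6, 20817).
So ∂z/∂E = −n_x/n_z = −0.09722 and ∂z/∂N = −n_y/n_z = −0.03880.
Gradient magnitude |∇z| = √(a² + b²) = √(0.00945 + 0.00151) = 0.10467.
True dip = arctan(0.10467) = 6.0°, dipping toward ENE (azimuth ≈ 068°).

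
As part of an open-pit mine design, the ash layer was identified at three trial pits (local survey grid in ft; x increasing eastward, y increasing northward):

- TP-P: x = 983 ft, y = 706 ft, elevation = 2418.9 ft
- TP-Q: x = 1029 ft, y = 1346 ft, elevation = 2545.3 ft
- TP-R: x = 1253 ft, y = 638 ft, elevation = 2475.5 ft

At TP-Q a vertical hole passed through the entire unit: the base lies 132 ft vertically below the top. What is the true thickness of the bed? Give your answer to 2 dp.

126.03 ft

Two edge vectors: TP-P→TP-Q = (46, 640, 126.4), TP-P→TP-R = (270, -68, 56.6).
Normal n = (TP-P→TP-Q) × (TP-P→TP-R) = (44819.2, 31524.4, -175928).
So ∂z/∂x = −n_x/n_z = 0.25476 and ∂z/∂y = −n_y/n_z = 0.17919.
|∇z| = √(a²+b²) = 0.31147, so dip δ = arctan(0.31147) = 17.30°.
True thickness = vertical thickness × cos δ = 132 × cos 17.30° = 126.03 ft.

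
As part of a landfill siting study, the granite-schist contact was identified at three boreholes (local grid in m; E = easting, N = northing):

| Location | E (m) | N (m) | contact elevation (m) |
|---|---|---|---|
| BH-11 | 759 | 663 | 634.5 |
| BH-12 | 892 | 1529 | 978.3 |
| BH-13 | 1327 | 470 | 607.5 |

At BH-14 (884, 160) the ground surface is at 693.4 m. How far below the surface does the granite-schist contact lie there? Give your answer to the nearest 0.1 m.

Let the plane be z = a·E + b·N + c.
BH-12−BH-11: 133a + 866b = 343.8;  BH-13−BH-11: 568a − 193b = −27.
Solving gives a = 0.083027, b = 0.384246.
Then c = 634.5 − a·759 − b·663 = 316.73.
At (884, 160): z_contact = 73.40 + 61.48 + 316.73 = 451.60 m.
Depth below ground = 693.4 − 451.60 = 241.8 m.

241.8 m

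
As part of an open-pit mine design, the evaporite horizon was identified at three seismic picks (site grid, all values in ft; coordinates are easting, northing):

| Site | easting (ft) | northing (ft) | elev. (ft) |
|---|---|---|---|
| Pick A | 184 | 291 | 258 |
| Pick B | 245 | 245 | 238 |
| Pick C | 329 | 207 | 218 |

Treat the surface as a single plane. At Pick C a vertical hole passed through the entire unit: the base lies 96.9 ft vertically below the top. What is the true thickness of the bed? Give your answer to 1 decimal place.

Two edge vectors: Pick A→Pick B = (61, -46, -20), Pick A→Pick C = (145, -84, -40).
Normal n = (Pick A→Pick B) × (Pick A→Pick C) = (160, -460, 1546).
So ∂z/∂easting = −n_x/n_z = −0.10349 and ∂z/∂northing = −n_y/n_z = 0.29754.
|∇z| = √(a²+b²) = 0.31503, so dip δ = arctan(0.31503) = 17.49°.
True thickness = vertical thickness × cos δ = 96.9 × cos 17.49° = 92.4 ft.

92.4 ft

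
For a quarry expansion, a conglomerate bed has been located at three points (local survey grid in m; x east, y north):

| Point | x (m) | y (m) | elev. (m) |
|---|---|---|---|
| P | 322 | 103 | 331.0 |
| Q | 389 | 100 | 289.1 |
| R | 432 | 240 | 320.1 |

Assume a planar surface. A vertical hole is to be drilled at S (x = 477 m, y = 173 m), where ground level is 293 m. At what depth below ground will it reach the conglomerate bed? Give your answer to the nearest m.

28 m

Let the plane be z = a·x + b·y + c.
Q−P: 67a − 3b = −41.9;  R−P: 110a + 137b = −10.9.
Solving gives a = −0.60711, b = 0.40790.
Then c = 331 − a·322 − b·103 = 484.48.
At (477, 173): z_contact = −289.6 + 70.6 + 484.48 = 265.5 m.
Depth below ground = 293 − 265.5 = 28 m.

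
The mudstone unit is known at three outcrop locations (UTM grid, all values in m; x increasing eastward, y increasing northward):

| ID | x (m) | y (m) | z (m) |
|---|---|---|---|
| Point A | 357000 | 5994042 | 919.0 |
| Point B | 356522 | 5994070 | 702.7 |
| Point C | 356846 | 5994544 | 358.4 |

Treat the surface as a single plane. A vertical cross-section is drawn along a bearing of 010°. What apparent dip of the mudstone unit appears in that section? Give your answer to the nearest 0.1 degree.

Let the plane be z = a·x + b·y + c.
Point B−Point A: −478a + 28b = −216.3;  Point C−Point A: −154a + 502b = −560.6.
Solving gives a = 0.39418, b = −0.99581.
Unit vector along 010° is (sin 10°, cos 10°) = (0.1736, 0.9848).
Slope in that direction = a·(0.1736) + b·(0.9848) = −0.91223.
Apparent dip = arctan|0.91223| = 42.4° (true dip is 47.0°, so apparent ≤ true as expected).

42.4°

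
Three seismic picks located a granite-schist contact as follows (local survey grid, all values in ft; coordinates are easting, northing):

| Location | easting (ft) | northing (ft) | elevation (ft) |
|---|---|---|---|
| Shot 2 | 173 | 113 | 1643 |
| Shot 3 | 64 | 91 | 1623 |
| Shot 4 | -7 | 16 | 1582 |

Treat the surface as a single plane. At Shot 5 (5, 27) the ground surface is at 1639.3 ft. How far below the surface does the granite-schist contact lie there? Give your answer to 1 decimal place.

Let the plane be z = a·easting + b·northing + c.
Shot 3−Shot 2: −109a − 22b = −20;  Shot 4−Shot 2: −180a − 97b = −61.
Solving gives a = 0.09043, b = 0.46106.
Then c = 1643 − a·173 − b·113 = 1575.26.
At (5, 27): z_contact = 0.45 + 12.45 + 1575.26 = 1588.16 ft.
Depth below ground = 1639.3 − 1588.16 = 51.1 ft.

51.1 ft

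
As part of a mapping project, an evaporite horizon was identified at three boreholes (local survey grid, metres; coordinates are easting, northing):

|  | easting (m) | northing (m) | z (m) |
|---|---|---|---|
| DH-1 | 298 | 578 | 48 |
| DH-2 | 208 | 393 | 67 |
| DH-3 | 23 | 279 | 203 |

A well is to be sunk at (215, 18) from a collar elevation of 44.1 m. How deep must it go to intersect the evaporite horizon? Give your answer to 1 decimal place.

Let the plane be z = a·easting + b·northing + c.
DH-2−DH-1: −90a − 185b = 19;  DH-3−DH-1: −275a − 299b = 155.
Solving gives a = −0.95948, b = 0.36407.
Then c = 48 − a·298 − b·578 = 123.49.
At (215, 18): z_contact = −206.29 + 6.55 + 123.49 = -76.24 m.
Depth below ground = 44.1 − (-76.24) = 120.3 m.

120.3 m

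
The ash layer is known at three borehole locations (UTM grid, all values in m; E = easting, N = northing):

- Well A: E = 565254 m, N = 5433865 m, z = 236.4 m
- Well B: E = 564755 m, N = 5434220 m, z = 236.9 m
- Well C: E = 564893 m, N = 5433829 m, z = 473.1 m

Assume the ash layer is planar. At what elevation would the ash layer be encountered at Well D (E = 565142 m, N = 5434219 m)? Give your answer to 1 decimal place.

15.1 m

Let the plane be z = a·E + b·N + c.
Well B−Well A: −499a + 355b = 0.5;  Well C−Well A: −361a − 36b = 236.7.
Solving gives a = −0.575192138, b = −0.807101061.
Then c = 236.4 − a·565254 − b·5433865 = 4711044.27.
At (565142, 5434219): z = −325065.2 − 4385963.9 + 4711044.27 = 15.1 m.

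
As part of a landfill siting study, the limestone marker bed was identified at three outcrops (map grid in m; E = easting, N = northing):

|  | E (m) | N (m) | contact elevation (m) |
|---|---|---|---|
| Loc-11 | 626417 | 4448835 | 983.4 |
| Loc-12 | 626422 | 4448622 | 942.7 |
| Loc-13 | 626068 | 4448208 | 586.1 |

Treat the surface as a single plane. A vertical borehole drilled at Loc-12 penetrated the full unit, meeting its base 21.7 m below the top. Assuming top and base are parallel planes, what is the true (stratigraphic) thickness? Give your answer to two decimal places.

Let the plane be z = a·E + b·N + c.
Loc-12−Loc-11: 5a − 213b = −40.7;  Loc-13−Loc-11: −349a − 627b = −397.3.
Solving gives a = 0.76293, b = 0.20899.
|∇z| = √(a²+b²) = 0.79104, so dip δ = arctan(0.79104) = 38.35°.
True thickness = vertical thickness × cos δ = 21.7 × cos 38.35° = 17.02 m.

17.02 m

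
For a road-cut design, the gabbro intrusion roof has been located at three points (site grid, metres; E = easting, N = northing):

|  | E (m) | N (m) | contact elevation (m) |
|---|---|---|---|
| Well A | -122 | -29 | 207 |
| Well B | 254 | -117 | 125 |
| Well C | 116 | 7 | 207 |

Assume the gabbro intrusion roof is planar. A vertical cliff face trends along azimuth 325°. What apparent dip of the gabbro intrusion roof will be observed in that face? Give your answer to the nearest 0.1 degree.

27.1°

Let the plane be z = a·E + b·N + c.
Well B−Well A: 376a − 88b = −82;  Well C−Well A: 238a + 36b = 0.
Solving gives a = −0.08561, b = 0.56601.
Unit vector along 325° is (sin 325°, cos 325°) = (-0.5736, 0.8192).
Slope in that direction = a·(-0.5736) + b·(0.8192) = 0.51275.
Apparent dip = arctan|0.51275| = 27.1° (true dip is 29.8°, so apparent ≤ true as expected).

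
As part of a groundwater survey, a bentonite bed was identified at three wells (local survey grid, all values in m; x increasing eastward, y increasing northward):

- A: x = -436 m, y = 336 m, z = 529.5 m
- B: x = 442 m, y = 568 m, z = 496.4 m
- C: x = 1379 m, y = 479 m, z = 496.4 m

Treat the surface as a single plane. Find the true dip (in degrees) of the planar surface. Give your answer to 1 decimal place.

6.0°

Let the plane be z = a·x + b·y + c.
B−A: 878a + 232b = −33.1;  C−A: 1815a + 143b = −33.1.
Solving gives a = −0.00997, b = −0.10495.
Gradient magnitude |∇z| = √(a² + b²) = √(0.00010 + 0.01101) = 0.10542.
True dip = arctan(0.10542) = 6.0°, dipping toward N (azimuth ≈ 005°).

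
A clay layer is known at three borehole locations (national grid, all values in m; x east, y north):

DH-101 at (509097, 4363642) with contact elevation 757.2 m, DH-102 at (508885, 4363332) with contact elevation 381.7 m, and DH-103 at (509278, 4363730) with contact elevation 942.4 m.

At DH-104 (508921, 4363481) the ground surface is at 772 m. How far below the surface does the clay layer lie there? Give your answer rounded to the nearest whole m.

253 m

Let the plane be z = a·x + b·y + c.
DH-102−DH-101: −212a − 310b = −375.5;  DH-103−DH-101: 181a + 88b = 185.2.
Solving gives a = 0.65061142, b = 0.76635606.
Then c = 757.2 − a·509097 − b·4363642 = −3674570.63.
At (508921, 4363481): z_contact = 331109.8 + 3343980.1 − 3674570.63 = 519.3 m.
Depth below ground = 772 − 519.3 = 253 m.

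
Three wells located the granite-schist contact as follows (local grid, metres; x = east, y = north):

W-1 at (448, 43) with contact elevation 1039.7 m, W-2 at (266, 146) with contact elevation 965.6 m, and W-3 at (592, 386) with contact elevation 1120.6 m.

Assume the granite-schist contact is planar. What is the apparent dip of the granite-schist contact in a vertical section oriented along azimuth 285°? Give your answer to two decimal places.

22.21°

Two edge vectors: W-1→W-2 = (-182, 103, -74.1), W-1→W-3 = (144, 343, 80.9).
Normal n = (W-1→W-2) × (W-1→W-3) = (33749, 4053.4, -77258).
So ∂z/∂x = −n_x/n_z = 0.43684 and ∂z/∂y = −n_y/n_z = 0.05247.
Unit vector along 285° is (sin 285°, cos 285°) = (-0.9659, 0.2588).
Slope in that direction = a·(-0.9659) + b·(0.2588) = −0.40837.
Apparent dip = arctan|0.40837| = 22.21° (true dip is 23.7°, so apparent ≤ true as expected).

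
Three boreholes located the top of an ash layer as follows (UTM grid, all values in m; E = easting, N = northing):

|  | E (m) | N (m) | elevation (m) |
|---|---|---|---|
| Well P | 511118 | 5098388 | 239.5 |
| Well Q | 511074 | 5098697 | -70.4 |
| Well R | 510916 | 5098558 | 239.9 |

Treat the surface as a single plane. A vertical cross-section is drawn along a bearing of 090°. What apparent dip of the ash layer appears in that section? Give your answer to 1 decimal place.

43.9°

Two edge vectors: Well P→Well Q = (-44, 309, -309.9), Well P→Well R = (-202, 170, 0.4).
Normal n = (Well P→Well Q) × (Well P→Well R) = (52806.6, 62617.4, 54938).
So ∂z/∂E = −n_x/n_z = −0.96120 and ∂z/∂N = −n_y/n_z = −1.13978.
Unit vector along 090° is (sin 90°, cos 90°) = (1.0000, 0.0000).
Slope in that direction = a·(1.0000) + b·(0.0000) = −0.96120.
Apparent dip = arctan|0.96120| = 43.9° (true dip is 56.2°, so apparent ≤ true as expected).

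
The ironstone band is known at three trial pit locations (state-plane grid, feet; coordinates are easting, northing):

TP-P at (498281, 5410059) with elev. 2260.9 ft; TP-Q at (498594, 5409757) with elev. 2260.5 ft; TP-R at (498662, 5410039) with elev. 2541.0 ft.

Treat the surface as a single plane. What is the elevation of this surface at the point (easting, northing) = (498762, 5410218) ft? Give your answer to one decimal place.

Let the plane be z = a·easting + b·northing + c.
TP-Q−TP-P: 313a − 302b = −0.4;  TP-R−TP-P: 381a − 20b = 280.1.
Solving gives a = 0.777542692, b = 0.807188287.
Then c = 2260.9 − a·498281 − b·5410059 = −4752110.11.
At (498762, 5410218): z = 387808.7 + 4367064.6 − 4752110.11 = 2763.2 ft.

2763.2 ft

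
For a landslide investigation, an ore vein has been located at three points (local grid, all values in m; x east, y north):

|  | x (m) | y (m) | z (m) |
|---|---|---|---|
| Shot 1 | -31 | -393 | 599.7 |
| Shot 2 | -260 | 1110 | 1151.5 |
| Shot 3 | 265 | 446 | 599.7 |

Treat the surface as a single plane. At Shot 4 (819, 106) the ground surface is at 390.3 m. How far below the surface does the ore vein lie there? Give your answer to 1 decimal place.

Let the plane be z = a·x + b·y + c.
Shot 2−Shot 1: −229a + 1503b = 551.8;  Shot 3−Shot 1: 296a + 839b = 0.
Solving gives a = −0.726760, b = 0.256402.
Then c = 599.7 − a·-31 − b·-393 = 677.94.
At (819, 106): z_contact = −595.22 + 27.18 + 677.94 = 109.90 m.
Depth below ground = 390.3 − 109.90 = 280.4 m.

280.4 m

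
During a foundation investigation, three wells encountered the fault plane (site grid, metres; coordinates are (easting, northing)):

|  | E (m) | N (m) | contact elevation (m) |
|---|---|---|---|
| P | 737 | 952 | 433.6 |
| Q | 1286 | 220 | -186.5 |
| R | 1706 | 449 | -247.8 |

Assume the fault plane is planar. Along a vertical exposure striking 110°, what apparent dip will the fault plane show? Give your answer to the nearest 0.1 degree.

30.3°

Two edge vectors: P→Q = (549, -732, -620.1), P→R = (969, -503, -681.4).
Normal n = (P→Q) × (P→R) = (186874.5, -226788.3, 433161).
So ∂z/∂E = −n_x/n_z = −0.43142 and ∂z/∂N = −n_y/n_z = 0.52357.
Unit vector along 110° is (sin 110°, cos 110°) = (0.9397, -0.3420).
Slope in that direction = a·(0.9397) + b·(-0.3420) = −0.58447.
Apparent dip = arctan|0.58447| = 30.3° (true dip is 34.2°, so apparent ≤ true as expected).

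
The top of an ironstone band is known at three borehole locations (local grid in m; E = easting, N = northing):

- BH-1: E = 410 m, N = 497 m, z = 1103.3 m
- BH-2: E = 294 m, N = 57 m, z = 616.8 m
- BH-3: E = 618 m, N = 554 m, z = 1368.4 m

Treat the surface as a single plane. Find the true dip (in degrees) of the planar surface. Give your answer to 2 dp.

Two edge vectors: BH-1→BH-2 = (-116, -440, -486.5), BH-1→BH-3 = (208, 57, 265.1).
Normal n = (BH-1→BH-2) × (BH-1→BH-3) = (-88913.5, -70440.4, 84908).
So ∂z/∂E = −n_x/n_z = 1.04717 and ∂z/∂N = −n_y/n_z = 0.82961.
Gradient magnitude |∇z| = √(a² + b²) = √(1.09657 + 0.68825) = 1.33597.
True dip = arctan(1.33597) = 53.18°, dipping toward SW (azimuth ≈ 232°).

53.18°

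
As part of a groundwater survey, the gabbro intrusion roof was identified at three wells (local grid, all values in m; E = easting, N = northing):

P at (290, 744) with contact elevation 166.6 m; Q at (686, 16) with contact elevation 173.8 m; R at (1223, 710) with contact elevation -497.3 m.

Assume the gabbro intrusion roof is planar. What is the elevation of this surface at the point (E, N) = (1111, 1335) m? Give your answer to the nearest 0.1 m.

-669.1 m

Let the plane be z = a·E + b·N + c.
Q−P: 396a − 728b = 7.2;  R−P: 933a − 34b = −663.9.
Solving gives a = −0.726334, b = −0.404984.
Then c = 166.6 − a·290 − b·744 = 678.54.
At (1111, 1335): z = −807.0 − 540.7 + 678.54 = -669.1 m.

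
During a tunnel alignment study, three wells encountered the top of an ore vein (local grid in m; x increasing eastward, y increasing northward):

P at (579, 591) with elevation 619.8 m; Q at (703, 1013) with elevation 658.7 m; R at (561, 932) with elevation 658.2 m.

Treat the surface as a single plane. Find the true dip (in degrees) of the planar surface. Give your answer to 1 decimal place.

7.1°

Two edge vectors: P→Q = (124, 422, 38.9), P→R = (-18, 341, 38.4).
Normal n = (P→Q) × (P→R) = (2939.9, -5461.8, 49880).
So ∂z/∂x = −n_x/n_z = −0.05894 and ∂z/∂y = −n_y/n_z = 0.10950.
Gradient magnitude |∇z| = √(a² + b²) = √(0.00347 + 0.01199) = 0.12435.
True dip = arctan(0.12435) = 7.1°, dipping toward SSE (azimuth ≈ 152°).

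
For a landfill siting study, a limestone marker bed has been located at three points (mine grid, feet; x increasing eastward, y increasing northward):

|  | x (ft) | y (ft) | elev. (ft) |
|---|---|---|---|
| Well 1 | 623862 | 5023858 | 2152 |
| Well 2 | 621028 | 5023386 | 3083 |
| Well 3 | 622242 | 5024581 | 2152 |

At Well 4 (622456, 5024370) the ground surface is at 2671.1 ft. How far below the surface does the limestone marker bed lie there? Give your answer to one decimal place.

457.2 ft

Two edge vectors: Well 1→Well 2 = (-2834, -472, 931), Well 1→Well 3 = (-1620, 723, 0).
Normal n = (Well 1→Well 2) × (Well 1→Well 3) = (-673113, -1508220, -2813622).
So ∂z/∂x = −n_x/n_z = −0.239233628 and ∂z/∂y = −n_y/n_z = −0.536042155.
Intercept c from Well 1: 2152 + 149248.77 + 2692999.67 = 2844400.44.
At (622456, 5024370): z_contact = −148912.41 − 2693274.12 + 2844400.44 = 2213.91 ft.
Depth below ground = 2671.1 − 2213.91 = 457.2 ft.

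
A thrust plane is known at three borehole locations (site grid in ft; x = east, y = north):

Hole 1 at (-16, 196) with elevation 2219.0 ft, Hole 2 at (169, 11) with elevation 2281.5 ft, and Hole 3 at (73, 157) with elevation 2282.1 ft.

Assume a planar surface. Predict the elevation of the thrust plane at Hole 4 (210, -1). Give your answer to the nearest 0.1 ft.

Two edge vectors: Hole 1→Hole 2 = (185, -185, 62.5), Hole 1→Hole 3 = (89, -39, 63.1).
Normal n = (Hole 1→Hole 2) × (Hole 1→Hole 3) = (-9236, -6111, 9250).
So ∂z/∂x = −n_x/n_z = 0.99849 and ∂z/∂y = −n_y/n_z = 0.66065.
Intercept c from Hole 1: 2219 + 15.98 − 129.49 = 2105.49.
At (210, -1): z = 209.7 − 0.7 + 2105.49 = 2314.5 ft.

2314.5 ft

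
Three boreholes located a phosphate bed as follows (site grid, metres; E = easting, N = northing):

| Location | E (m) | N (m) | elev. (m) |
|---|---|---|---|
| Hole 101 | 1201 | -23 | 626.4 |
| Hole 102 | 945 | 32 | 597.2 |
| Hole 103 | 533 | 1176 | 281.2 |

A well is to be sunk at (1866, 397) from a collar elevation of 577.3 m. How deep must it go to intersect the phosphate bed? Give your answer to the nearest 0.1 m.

18.5 m

Let the plane be z = a·E + b·N + c.
Hole 102−Hole 101: −256a + 55b = −29.2;  Hole 103−Hole 101: −668a + 1199b = −345.2.
Solving gives a = 0.059306, b = −0.254865.
Then c = 626.4 − a·1201 − b·-23 = 549.31.
At (1866, 397): z_contact = 110.67 − 101.18 + 549.31 = 558.80 m.
Depth below ground = 577.3 − 558.80 = 18.5 m.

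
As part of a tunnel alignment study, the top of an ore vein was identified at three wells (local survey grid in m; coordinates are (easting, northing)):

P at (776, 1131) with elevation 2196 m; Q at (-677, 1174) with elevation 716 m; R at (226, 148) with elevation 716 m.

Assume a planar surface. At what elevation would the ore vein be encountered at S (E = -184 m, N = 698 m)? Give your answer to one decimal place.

Two edge vectors: P→Q = (-1453, 43, -1480), P→R = (-550, -983, -1480).
Normal n = (P→Q) × (P→R) = (-1518480, -1336440, 1451949).
So ∂z/∂E = −n_x/n_z = 1.045822 and ∂z/∂N = −n_y/n_z = 0.920446.
Intercept c from P: 2196 − 811.56 − 1041.02 = 343.42.
At (-184, 698): z = −192.4 + 642.5 + 343.42 = 793.5 m.

793.5 m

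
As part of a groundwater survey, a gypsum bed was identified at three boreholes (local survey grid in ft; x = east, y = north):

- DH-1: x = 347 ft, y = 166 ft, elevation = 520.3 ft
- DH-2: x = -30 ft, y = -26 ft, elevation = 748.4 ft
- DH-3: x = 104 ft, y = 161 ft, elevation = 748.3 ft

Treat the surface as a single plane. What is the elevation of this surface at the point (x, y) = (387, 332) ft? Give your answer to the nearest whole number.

Let the plane be z = a·x + b·y + c.
DH-2−DH-1: −377a − 192b = 228.1;  DH-3−DH-1: −243a − 5b = 228.
Solving gives a = −0.95230, b = 0.68186.
Then c = 520.3 − a·347 − b·166 = 737.56.
At (387, 332): z = −368.5 + 226.4 + 737.56 = 595.4 ft.

595 ft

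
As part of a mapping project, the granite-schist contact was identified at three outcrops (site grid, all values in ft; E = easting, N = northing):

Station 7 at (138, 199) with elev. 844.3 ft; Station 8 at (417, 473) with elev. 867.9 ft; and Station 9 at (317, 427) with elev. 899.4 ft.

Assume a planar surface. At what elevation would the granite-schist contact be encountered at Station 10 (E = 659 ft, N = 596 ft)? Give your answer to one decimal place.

Two edge vectors: Station 7→Station 8 = (279, 274, 23.6), Station 7→Station 9 = (179, 228, 55.1).
Normal n = (Station 7→Station 8) × (Station 7→Station 9) = (9716.6, -11148.5, 14566).
So ∂z/∂E = −n_x/n_z = −0.66707 and ∂z/∂N = −n_y/n_z = 0.76538.
Intercept c from Station 7: 844.3 + 92.06 − 152.31 = 784.05.
At (659, 596): z = −439.6 + 456.2 + 784.05 = 800.6 ft.

800.6 ft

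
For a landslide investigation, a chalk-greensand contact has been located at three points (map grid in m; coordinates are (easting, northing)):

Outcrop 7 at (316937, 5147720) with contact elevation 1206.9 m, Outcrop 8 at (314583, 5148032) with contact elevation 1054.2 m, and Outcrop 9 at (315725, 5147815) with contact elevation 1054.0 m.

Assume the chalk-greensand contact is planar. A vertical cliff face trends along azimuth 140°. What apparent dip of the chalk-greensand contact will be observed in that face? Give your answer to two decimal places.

36.08°

Two edge vectors: Outcrop 7→Outcrop 8 = (-2354, 312, -152.7), Outcrop 7→Outcrop 9 = (-1212, 95, -152.9).
Normal n = (Outcrop 7→Outcrop 8) × (Outcrop 7→Outcrop 9) = (-33198.3, -174854.2, 154514).
So ∂z/∂E = −n_x/n_z = 0.21486 and ∂z/∂N = −n_y/n_z = 1.13164.
Unit vector along 140° is (sin 140°, cos 140°) = (0.6428, -0.7660).
Slope in that direction = a·(0.6428) + b·(-0.7660) = −0.72878.
Apparent dip = arctan|0.72878| = 36.08° (true dip is 49.0°, so apparent ≤ true as expected).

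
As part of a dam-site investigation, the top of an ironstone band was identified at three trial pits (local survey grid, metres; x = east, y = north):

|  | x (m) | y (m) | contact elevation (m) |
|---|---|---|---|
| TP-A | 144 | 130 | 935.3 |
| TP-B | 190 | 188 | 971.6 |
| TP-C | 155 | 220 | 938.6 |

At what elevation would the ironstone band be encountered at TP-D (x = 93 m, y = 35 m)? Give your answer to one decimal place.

Two edge vectors: TP-A→TP-B = (46, 58, 36.3), TP-A→TP-C = (11, 90, 3.3).
Normal n = (TP-A→TP-B) × (TP-A→TP-C) = (-3075.6, 247.5, 3502).
So ∂z/∂x = −n_x/n_z = 0.87824 and ∂z/∂y = −n_y/n_z = −0.07067.
Intercept c from TP-A: 935.3 − 126.47 + 9.19 = 818.02.
At (93, 35): z = 81.7 − 2.5 + 818.02 = 897.2 m.

897.2 m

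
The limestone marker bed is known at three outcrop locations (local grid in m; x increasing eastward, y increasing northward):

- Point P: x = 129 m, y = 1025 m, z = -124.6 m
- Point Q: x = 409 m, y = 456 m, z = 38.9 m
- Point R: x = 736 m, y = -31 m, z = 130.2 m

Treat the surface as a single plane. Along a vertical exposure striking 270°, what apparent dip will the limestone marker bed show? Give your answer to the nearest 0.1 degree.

Let the plane be z = a·x + b·y + c.
Point Q−Point P: 280a − 569b = 163.5;  Point R−Point P: 607a − 1056b = 254.8.
Solving gives a = −0.55680, b = −0.56134.
Unit vector along 270° is (sin 270°, cos 270°) = (-1.0000, -0.0000).
Slope in that direction = a·(-1.0000) + b·(-0.0000) = 0.55680.
Apparent dip = arctan|0.55680| = 29.1° (true dip is 38.3°, so apparent ≤ true as expected).

29.1°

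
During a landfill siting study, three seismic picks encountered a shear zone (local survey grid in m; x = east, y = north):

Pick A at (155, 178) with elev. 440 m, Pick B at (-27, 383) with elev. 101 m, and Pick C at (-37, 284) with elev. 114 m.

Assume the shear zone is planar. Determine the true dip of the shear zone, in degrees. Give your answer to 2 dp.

Two edge vectors: Pick A→Pick B = (-182, 205, -339), Pick A→Pick C = (-192, 106, -326).
Normal n = (Pick A→Pick B) × (Pick A→Pick C) = (-30896, 5756, 20068).
So ∂z/∂x = −n_x/n_z = 1.53957 and ∂z/∂y = −n_y/n_z = −0.28682.
Gradient magnitude |∇z| = √(a² + b²) = √(2.37026 + 0.08227) = 1.56606.
True dip = arctan(1.56606) = 57.44°, dipping toward W (azimuth ≈ 281°).

57.44°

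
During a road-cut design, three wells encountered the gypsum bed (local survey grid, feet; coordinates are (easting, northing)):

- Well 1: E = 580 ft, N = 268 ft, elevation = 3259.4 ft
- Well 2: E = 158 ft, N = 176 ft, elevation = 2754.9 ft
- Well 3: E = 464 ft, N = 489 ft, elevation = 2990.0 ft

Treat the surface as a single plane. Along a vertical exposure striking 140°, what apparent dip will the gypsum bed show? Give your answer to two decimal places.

51.33°

Two edge vectors: Well 1→Well 2 = (-422, -92, -504.5), Well 1→Well 3 = (-116, 221, -269.4).
Normal n = (Well 1→Well 2) × (Well 1→Well 3) = (136279.3, -55164.8, -103934).
So ∂z/∂E = −n_x/n_z = 1.31121 and ∂z/∂N = −n_y/n_z = −0.53077.
Unit vector along 140° is (sin 140°, cos 140°) = (0.6428, -0.7660).
Slope in that direction = a·(0.6428) + b·(-0.7660) = 1.24942.
Apparent dip = arctan|1.24942| = 51.33° (true dip is 54.7°, so apparent ≤ true as expected).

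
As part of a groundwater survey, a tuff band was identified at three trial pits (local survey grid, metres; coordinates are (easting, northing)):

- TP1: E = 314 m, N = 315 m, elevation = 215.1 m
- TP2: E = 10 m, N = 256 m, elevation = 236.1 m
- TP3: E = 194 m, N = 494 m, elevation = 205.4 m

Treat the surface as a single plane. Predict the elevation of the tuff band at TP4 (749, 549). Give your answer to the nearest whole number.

172 m

Let the plane be z = a·E + b·N + c.
TP2−TP1: −304a − 59b = 21;  TP3−TP1: −120a + 179b = −9.7.
Solving gives a = −0.05182, b = −0.08893.
Then c = 215.1 − a·314 − b·315 = 259.38.
At (749, 549): z = −38.8 − 48.8 + 259.38 = 171.7 m.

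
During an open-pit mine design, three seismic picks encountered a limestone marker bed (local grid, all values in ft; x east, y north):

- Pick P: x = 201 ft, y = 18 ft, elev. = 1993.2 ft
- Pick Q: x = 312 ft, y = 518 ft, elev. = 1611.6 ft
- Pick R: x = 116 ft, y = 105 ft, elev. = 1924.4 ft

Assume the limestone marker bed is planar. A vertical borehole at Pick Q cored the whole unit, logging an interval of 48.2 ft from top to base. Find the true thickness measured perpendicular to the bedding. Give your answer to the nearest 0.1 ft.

38.2 ft

Two edge vectors: Pick P→Pick Q = (111, 500, -381.6), Pick P→Pick R = (-85, 87, -68.8).
Normal n = (Pick P→Pick Q) × (Pick P→Pick R) = (-1200.8, 40072.8, 52157).
So ∂z/∂x = −n_x/n_z = 0.02302 and ∂z/∂y = −n_y/n_z = −0.76831.
|∇z| = √(a²+b²) = 0.76866, so dip δ = arctan(0.76866) = 37.55°.
True thickness = vertical thickness × cos δ = 48.2 × cos 37.55° = 38.2 ft.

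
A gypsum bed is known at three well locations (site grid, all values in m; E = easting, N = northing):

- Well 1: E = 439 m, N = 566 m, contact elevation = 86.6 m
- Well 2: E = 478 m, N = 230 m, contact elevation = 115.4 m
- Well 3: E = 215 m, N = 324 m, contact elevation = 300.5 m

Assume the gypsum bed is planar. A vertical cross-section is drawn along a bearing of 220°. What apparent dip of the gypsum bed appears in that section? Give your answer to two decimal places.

Let the plane be z = a·E + b·N + c.
Well 2−Well 1: 39a − 336b = 28.8;  Well 3−Well 1: −224a − 242b = 213.9.
Solving gives a = −0.76623, b = −0.17465.
Unit vector along 220° is (sin 220°, cos 220°) = (-0.6428, -0.7660).
Slope in that direction = a·(-0.6428) + b·(-0.7660) = 0.62631.
Apparent dip = arctan|0.62631| = 32.06° (true dip is 38.2°, so apparent ≤ true as expected).

32.06°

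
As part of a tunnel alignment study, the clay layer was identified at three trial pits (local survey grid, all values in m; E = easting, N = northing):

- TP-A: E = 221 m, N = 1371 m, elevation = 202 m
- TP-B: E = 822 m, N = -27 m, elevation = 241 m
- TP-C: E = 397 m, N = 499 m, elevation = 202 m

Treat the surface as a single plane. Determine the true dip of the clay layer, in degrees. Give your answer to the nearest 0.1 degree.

Let the plane be z = a·E + b·N + c.
TP-B−TP-A: 601a − 1398b = 39;  TP-C−TP-A: 176a − 872b = 0.
Solving gives a = 0.12232, b = 0.02469.
Gradient magnitude |∇z| = √(a² + b²) = √(0.01496 + 0.00061) = 0.12479.
True dip = arctan(0.12479) = 7.1°, dipping toward WSW (azimuth ≈ 259°).

7.1°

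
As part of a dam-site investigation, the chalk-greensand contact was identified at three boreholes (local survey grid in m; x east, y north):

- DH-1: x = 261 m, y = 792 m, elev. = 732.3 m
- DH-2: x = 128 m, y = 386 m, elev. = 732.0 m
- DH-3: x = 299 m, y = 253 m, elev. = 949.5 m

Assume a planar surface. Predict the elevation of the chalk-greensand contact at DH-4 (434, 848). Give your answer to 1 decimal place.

Two edge vectors: DH-1→DH-2 = (-133, -406, -0.3), DH-1→DH-3 = (38, -539, 217.2).
Normal n = (DH-1→DH-2) × (DH-1→DH-3) = (-88344.9, 28876.2, 87115).
So ∂z/∂x = −n_x/n_z = 1.01412 and ∂z/∂y = −n_y/n_z = −0.33147.
Intercept c from DH-1: 732.3 − 264.68 + 262.53 = 730.14.
At (434, 848): z = 440.1 − 281.1 + 730.14 = 889.2 m.

889.2 m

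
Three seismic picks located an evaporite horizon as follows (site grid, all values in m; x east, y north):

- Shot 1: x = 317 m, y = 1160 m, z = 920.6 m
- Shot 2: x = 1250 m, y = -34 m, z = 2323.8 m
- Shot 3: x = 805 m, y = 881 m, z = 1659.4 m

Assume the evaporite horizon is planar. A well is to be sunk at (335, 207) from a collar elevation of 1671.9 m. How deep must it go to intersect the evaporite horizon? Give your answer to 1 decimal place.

737.3 m

Let the plane be z = a·x + b·y + c.
Shot 2−Shot 1: 933a − 1194b = 1403.2;  Shot 3−Shot 1: 488a − 279b = 738.8.
Solving gives a = 1.521984, b = 0.014080.
Then c = 920.6 − a·317 − b·1160 = 421.80.
At (335, 207): z_contact = 509.86 + 2.91 + 421.80 = 934.58 m.
Depth below ground = 1671.9 − 934.58 = 737.3 m.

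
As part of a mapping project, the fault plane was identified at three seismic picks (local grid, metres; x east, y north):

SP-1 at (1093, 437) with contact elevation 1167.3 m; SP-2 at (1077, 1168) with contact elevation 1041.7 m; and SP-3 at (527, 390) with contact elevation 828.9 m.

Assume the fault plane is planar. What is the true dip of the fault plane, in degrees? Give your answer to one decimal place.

Two edge vectors: SP-1→SP-2 = (-16, 731, -125.6), SP-1→SP-3 = (-566, -47, -338.4).
Normal n = (SP-1→SP-2) × (SP-1→SP-3) = (-253273.6, 65675.2, 414498).
So ∂z/∂x = −n_x/n_z = 0.61104 and ∂z/∂y = −n_y/n_z = −0.15845.
Gradient magnitude |∇z| = √(a² + b²) = √(0.37337 + 0.02510) = 0.63125.
True dip = arctan(0.63125) = 32.3°, dipping toward WNW (azimuth ≈ 285°).

32.3°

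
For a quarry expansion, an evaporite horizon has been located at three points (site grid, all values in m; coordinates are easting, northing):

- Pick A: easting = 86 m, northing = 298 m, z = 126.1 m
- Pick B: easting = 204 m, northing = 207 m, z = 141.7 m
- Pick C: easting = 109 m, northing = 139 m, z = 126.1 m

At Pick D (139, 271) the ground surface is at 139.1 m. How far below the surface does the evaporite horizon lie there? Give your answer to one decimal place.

Two edge vectors: Pick A→Pick B = (118, -91, 15.6), Pick A→Pick C = (23, -159, 0).
Normal n = (Pick A→Pick B) × (Pick A→Pick C) = (2480.4, 358.8, -16669).
So ∂z/∂easting = −n_x/n_z = 0.14880 and ∂z/∂northing = −n_y/n_z = 0.02152.
Intercept c from Pick A: 126.1 − 12.80 − 6.41 = 106.89.
At (139, 271): z_contact = 20.68 + 5.83 + 106.89 = 133.41 m.
Depth below ground = 139.1 − 133.41 = 5.7 m.

5.7 m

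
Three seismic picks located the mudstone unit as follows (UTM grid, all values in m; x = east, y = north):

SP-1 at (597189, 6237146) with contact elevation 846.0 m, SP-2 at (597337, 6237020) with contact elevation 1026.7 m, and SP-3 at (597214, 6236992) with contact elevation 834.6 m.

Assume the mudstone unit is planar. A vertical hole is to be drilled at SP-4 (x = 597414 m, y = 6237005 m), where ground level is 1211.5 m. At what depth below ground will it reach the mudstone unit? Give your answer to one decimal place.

74.8 m

Let the plane be z = a·x + b·y + c.
SP-2−SP-1: 148a − 126b = 180.7;  SP-3−SP-1: 25a − 154b = −11.4.
Solving gives a = 1.489878831, b = 0.315889421.
Then c = 846 − a·597189 − b·6237146 = −2859141.69.
At (597414, 6237005): z_contact = 890074.47 + 1970203.90 − 2859141.69 = 1136.68 m.
Depth below ground = 1211.5 − 1136.68 = 74.8 m.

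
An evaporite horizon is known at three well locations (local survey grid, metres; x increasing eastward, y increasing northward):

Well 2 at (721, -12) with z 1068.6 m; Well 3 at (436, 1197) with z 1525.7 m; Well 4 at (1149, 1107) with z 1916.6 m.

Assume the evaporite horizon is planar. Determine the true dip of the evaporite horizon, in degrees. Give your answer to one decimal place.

Two edge vectors: Well 2→Well 3 = (-285, 1209, 457.1), Well 2→Well 4 = (428, 1119, 848).
Normal n = (Well 2→Well 3) × (Well 2→Well 4) = (513737.1, 437318.8, -836367).
So ∂z/∂x = −n_x/n_z = 0.61425 and ∂z/∂y = −n_y/n_z = 0.52288.
Gradient magnitude |∇z| = √(a² + b²) = √(0.37730 + 0.27340) = 0.80666.
True dip = arctan(0.80666) = 38.9°, dipping toward SW (azimuth ≈ 230°).

38.9°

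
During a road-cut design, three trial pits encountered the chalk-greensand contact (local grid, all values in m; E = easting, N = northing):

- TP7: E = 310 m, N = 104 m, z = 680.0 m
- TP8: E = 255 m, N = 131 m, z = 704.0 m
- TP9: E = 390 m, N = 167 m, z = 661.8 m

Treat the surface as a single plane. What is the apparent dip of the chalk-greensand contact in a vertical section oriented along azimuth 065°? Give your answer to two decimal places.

Two edge vectors: TP7→TP8 = (-55, 27, 24), TP7→TP9 = (80, 63, -18.2).
Normal n = (TP7→TP8) × (TP7→TP9) = (-2003.4, 919, -5625).
So ∂z/∂E = −n_x/n_z = −0.35616 and ∂z/∂N = −n_y/n_z = 0.16338.
Unit vector along 065° is (sin 65°, cos 65°) = (0.9063, 0.4226).
Slope in that direction = a·(0.9063) + b·(0.4226) = −0.25374.
Apparent dip = arctan|0.25374| = 14.24° (true dip is 21.4°, so apparent ≤ true as expected).

14.24°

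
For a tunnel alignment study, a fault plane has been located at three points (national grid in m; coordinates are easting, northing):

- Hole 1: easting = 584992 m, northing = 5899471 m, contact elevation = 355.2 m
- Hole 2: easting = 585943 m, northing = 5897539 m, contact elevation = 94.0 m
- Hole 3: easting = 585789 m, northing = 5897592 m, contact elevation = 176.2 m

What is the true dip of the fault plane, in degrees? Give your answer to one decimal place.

Two edge vectors: Hole 1→Hole 2 = (951, -1932, -261.2), Hole 1→Hole 3 = (797, -1879, -179).
Normal n = (Hole 1→Hole 2) × (Hole 1→Hole 3) = (-144966.8, -37947.4, -247125).
So ∂z/∂easting = −n_x/n_z = −0.58661 and ∂z/∂northing = −n_y/n_z = −0.15356.
Gradient magnitude |∇z| = √(a² + b²) = √(0.34412 + 0.02358) = 0.60638.
True dip = arctan(0.60638) = 31.2°, dipping toward ENE (azimuth ≈ 075°).

31.2°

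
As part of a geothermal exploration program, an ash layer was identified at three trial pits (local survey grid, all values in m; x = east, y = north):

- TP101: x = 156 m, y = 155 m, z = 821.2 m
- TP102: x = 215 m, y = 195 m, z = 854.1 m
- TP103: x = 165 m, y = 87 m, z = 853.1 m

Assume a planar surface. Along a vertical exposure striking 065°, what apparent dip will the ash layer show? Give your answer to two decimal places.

29.90°

Let the plane be z = a·x + b·y + c.
TP102−TP101: 59a + 40b = 32.9;  TP103−TP101: 9a − 68b = 31.9.
Solving gives a = 0.80357, b = −0.36276.
Unit vector along 065° is (sin 65°, cos 65°) = (0.9063, 0.4226).
Slope in that direction = a·(0.9063) + b·(0.4226) = 0.57497.
Apparent dip = arctan|0.57497| = 29.90° (true dip is 41.4°, so apparent ≤ true as expected).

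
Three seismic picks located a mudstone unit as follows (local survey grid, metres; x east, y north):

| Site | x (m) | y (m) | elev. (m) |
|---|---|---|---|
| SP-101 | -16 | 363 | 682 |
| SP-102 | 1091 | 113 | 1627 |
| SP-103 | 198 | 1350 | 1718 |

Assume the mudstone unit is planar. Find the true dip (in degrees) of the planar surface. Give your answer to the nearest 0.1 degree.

Two edge vectors: SP-101→SP-102 = (1107, -250, 945), SP-101→SP-103 = (214, 987, 1036).
Normal n = (SP-101→SP-102) × (SP-101→SP-103) = (-1191715, -944622, 1146109).
So ∂z/∂x = −n_x/n_z = 1.03979 and ∂z/∂y = −n_y/n_z = 0.82420.
Gradient magnitude |∇z| = √(a² + b²) = √(1.08117 + 0.67930) = 1.32683.
True dip = arctan(1.32683) = 53.0°, dipping toward SW (azimuth ≈ 232°).

53.0°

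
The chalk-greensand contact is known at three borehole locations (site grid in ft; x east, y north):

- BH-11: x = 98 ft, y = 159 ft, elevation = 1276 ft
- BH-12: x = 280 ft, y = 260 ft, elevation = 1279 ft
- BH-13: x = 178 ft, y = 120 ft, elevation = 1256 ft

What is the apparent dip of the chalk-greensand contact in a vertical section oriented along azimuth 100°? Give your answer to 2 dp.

Two edge vectors: BH-11→BH-12 = (182, 101, 3), BH-11→BH-13 = (80, -39, -20).
Normal n = (BH-11→BH-12) × (BH-11→BH-13) = (-1903, 3880, -15178).
So ∂z/∂x = −n_x/n_z = −0.12538 and ∂z/∂y = −n_y/n_z = 0.25563.
Unit vector along 100° is (sin 100°, cos 100°) = (0.9848, -0.1736).
Slope in that direction = a·(0.9848) + b·(-0.1736) = −0.16786.
Apparent dip = arctan|0.16786| = 9.53° (true dip is 15.9°, so apparent ≤ true as expected).

9.53°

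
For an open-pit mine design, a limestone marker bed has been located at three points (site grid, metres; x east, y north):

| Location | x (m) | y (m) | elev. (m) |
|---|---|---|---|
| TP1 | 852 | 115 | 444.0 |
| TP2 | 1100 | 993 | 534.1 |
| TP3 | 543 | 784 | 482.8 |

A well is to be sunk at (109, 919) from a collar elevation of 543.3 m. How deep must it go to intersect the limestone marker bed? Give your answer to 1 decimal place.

Let the plane be z = a·x + b·y + c.
TP2−TP1: 248a + 878b = 90.1;  TP3−TP1: −309a + 669b = 38.8.
Solving gives a = 0.059949, b = 0.085686.
Then c = 444 − a·852 − b·115 = 383.07.
At (109, 919): z_contact = 6.53 + 78.75 + 383.07 = 468.35 m.
Depth below ground = 543.3 − 468.35 = 75.0 m.

75.0 m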